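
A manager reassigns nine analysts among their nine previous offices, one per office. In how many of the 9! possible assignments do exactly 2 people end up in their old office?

66744

Pick the 2 fixed positions: C(9,2) = 36 ways.
The other 7 form a derangement: !7 = 1854.
Total: 36 × 1854 = 66744.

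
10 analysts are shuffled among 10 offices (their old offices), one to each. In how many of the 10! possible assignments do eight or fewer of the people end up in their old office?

3628799

Sum C(10,i)·!(10-i) for i = 0..8:
  i=0: C(10,0)·!10 = 1·1334961 = 1334961
  i=1: C(10,1)·!9 = 10·133496 = 1334960
  i=2: C(10,2)·!8 = 45·14833 = 667485
  i=3: C(10,3)·!7 = 120·1854 = 222480
  i=4: C(10,4)·!6 = 210·265 = 55650
  i=5: C(10,5)·!5 = 252·44 = 11088
  i=6: C(10,6)·!4 = 210·9 = 1890
  i=7: C(10,7)·!3 = 120·2 = 240
  i=8: C(10,8)·!2 = 45·1 = 45
Total = 3628799.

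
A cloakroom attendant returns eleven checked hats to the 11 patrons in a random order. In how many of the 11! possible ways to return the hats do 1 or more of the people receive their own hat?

Sum C(11,i)·!(11-i) for i = 1..11:
  i=1: C(11,1)·!10 = 11·1334961 = 14684571
  i=2: C(11,2)·!9 = 55·133496 = 7342280
  i=3: C(11,3)·!8 = 165·14833 = 2447445
  i=4: C(11,4)·!7 = 330·1854 = 611820
  i=5: C(11,5)·!6 = 462·265 = 122430
  i=6: C(11,6)·!5 = 462·44 = 20328
  i=7: C(11,7)·!4 = 330·9 = 2970
  i=8: C(11,8)·!3 = 165·2 = 330
  i=9: C(11,9)·!2 = 55·1 = 55
  i=10: C(11,10)·!1 = 11·0 = 0
  i=11: C(11,11)·!0 = 1·1 = 1
Total = 25232230.

25232230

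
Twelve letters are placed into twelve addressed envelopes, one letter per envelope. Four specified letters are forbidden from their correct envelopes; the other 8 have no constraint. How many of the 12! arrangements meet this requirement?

Inclusion-exclusion on the 4 forbidden self-matches:
Σ_{j=0}^{4} (-1)^j C(4,j)(12-j)!
= C(4,0)·12! - C(4,1)·11! + C(4,2)·10! - C(4,3)·9! + C(4,4)·8!
= 479001600 - 159667200 + 21772800 - 1451520 + 40320
= 339696000

339696000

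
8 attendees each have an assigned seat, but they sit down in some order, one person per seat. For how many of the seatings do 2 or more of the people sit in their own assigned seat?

10655

# with exactly i fixed is C(8,i)·!(8-i); sum over i=2..8:
  i=2: C(8,2)·!6 = 28·265 = 7420
  i=3: C(8,3)·!5 = 56·44 = 2464
  i=4: C(8,4)·!4 = 70·9 = 630
  i=5: C(8,5)·!3 = 56·2 = 112
  i=6: C(8,6)·!2 = 28·1 = 28
  i=7: C(8,7)·!1 = 8·0 = 0
  i=8: C(8,8)·!0 = 1·1 = 1
Total = 10655.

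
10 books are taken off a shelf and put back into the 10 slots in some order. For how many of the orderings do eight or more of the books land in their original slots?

46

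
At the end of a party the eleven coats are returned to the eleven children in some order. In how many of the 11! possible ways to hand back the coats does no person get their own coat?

14684570

The number of derangements of 11 is !11 = Σ_{k=0}^{11} (-1)^k·11!/k!
= 11! - 11!/1! + 11!/2! - 11!/3! + 11!/4! - 11!/5! + 11!/6! - 11!/7! + 11!/8! - 11!/9! + 11!/10! - 11!/11!
= 39916800 - 39916800 + 19958400 - 6652800 + 1663200 - 332640 + 55440 - 7920 + 990 - 110 + 11 - 1
= 14684570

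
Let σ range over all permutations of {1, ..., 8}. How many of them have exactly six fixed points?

Choose which 6 of the 8 are fixed: C(8,6) = 28.
The remaining 2 must be deranged: !2 = 1.
Total: 28 × 1 = 28.

28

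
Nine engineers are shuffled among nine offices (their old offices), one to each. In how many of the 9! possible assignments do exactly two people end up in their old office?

Pick the 2 fixed positions: C(9,2) = 36 ways.
The remaining 7 must be deranged: !7 = 1854.
Total: 36 × 1854 = 66744.

66744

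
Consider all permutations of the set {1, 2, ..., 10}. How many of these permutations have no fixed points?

1334961

!10 = 10! · Σ_{k=0}^{10} (-1)^k/k!
= 10! - 10!/1! + 10!/2! - 10!/3! + 10!/4! - 10!/5! + 10!/6! - 10!/7! + 10!/8! - 10!/9! + 10!/10!
= 3628800 - 3628800 + 1814400 - 604800 + 151200 - 30240 + 5040 - 720 + 90 - 10 + 1
= 1334961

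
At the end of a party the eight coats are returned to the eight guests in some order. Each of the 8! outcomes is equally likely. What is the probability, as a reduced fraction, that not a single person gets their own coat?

2119/5760

Favorable outcomes: !8 = 14833.
Total outcomes: 8! = 40320.
Probability = 14833/40320 = 2119/5760.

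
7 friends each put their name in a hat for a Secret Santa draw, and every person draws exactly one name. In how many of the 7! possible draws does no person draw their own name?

1854

Recurrence: !7 = 7·!6 + (-1)^7.
!7 = 7·265 - 1 = 1854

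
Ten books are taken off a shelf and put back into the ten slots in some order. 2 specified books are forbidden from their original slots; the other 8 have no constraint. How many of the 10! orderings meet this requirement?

2943360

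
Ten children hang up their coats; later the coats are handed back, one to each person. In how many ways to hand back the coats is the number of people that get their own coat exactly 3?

222480

Pick the 3 fixed positions: C(10,3) = 120 ways.
The remaining 7 must be deranged: !7 = 1854.
Total: 120 × 1854 = 222480.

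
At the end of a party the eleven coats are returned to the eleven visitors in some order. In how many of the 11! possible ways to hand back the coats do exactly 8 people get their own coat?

330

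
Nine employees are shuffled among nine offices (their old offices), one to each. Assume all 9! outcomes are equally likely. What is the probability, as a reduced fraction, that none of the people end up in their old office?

Favorable outcomes: !9 = 133496.
Total outcomes: 9! = 362880.
Probability = 133496/362880 = 16687/45360.

16687/45360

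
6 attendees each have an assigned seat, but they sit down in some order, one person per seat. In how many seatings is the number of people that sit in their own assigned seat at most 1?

529

# with exactly i fixed is C(6,i)·!(6-i); sum over i=0..1:
  i=0: C(6,0)·!6 = 1·265 = 265
  i=1: C(6,1)·!5 = 6·44 = 264
Total = 529.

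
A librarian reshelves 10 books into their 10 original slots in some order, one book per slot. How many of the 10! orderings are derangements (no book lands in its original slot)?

1334961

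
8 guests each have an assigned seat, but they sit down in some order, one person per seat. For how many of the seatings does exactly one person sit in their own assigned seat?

Pick the single fixed position: C(8,1) = 8 ways.
The remaining 7 must be deranged: !7 = 1854.
Total: 8 × 1854 = 14832.

14832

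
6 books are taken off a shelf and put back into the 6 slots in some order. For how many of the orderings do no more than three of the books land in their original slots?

704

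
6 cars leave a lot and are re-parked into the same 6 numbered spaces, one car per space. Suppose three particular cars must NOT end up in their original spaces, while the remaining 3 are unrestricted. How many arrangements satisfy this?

Let A_j be the event that the j-th constrained one is fixed. By inclusion-exclusion over the 3 events:
Σ_{j=0}^{3} (-1)^j C(3,j)(6-j)!
= C(3,0)·6! - C(3,1)·5! + C(3,2)·4! - C(3,3)·3!
= 720 - 360 + 72 - 6
= 426

426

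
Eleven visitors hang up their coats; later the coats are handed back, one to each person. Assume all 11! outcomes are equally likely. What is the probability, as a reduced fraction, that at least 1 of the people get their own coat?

Favorable outcomes: Σ_{i≥1} C(11,i)·!(11-i) = 11·1334961 + 55·133496 + 165·14833 + 330·1854 + 462·265 + 462·44 + 330·9 + 165·2 + 55·1 + 11·0 + 1·1 = 25232230.
Total outcomes: 11! = 39916800.
Probability = 25232230/39916800 = 2523223/3991680.

2523223/3991680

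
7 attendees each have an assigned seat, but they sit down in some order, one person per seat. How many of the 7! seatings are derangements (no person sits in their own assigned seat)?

The subfactorial !7 = [7!/e] (nearest integer).
7! = 5040, and 5040/e ≈ 1854.11, so !7 = 1854.

1854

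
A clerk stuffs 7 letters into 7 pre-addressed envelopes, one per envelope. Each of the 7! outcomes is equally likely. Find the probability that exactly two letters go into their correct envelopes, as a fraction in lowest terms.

11/60

Favorable outcomes: C(7,2)·!5 = 21·44 = 924.
Total outcomes: 7! = 5040.
Probability = 924/5040 = 11/60.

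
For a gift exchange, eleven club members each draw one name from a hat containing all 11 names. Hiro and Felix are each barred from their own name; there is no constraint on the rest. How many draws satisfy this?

Let A_j be the event that the j-th constrained one is fixed. By inclusion-exclusion over the 2 events:
Σ_{j=0}^{2} (-1)^j C(2,j)(11-j)!
= C(2,0)·11! - C(2,1)·10! + C(2,2)·9!
= 39916800 - 7257600 + 362880
= 33022080

33022080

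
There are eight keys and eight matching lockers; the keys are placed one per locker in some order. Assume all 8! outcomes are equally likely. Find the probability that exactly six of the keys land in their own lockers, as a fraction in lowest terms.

Favorable outcomes: C(8,6)·!2 = 28·1 = 28.
Total outcomes: 8! = 40320.
Probability = 28/40320 = 1/1440.

1/1440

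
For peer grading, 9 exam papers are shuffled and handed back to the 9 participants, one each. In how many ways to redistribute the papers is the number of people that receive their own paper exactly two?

Choose which 2 of the 9 are fixed: C(9,2) = 36.
The remaining 7 must be deranged: !7 = 1854.
Total: 36 × 1854 = 66744.

66744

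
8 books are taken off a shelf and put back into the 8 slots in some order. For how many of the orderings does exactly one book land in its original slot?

Choose which one of the 8 is fixed: C(8,1) = 8.
The other 7 form a derangement: !7 = 1854.
Total: 8 × 1854 = 14832.

14832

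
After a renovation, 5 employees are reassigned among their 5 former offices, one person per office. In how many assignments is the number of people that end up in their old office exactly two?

Pick the 2 fixed positions: C(5,2) = 10 ways.
The remaining 3 must be deranged: !3 = 2.
Total: 10 × 2 = 20.

20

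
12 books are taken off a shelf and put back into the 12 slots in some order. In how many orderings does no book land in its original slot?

176214841

!12 = 12! · Σ_{k=0}^{12} (-1)^k/k!
= 12! - 12!/1! + 12!/2! - 12!/3! + 12!/4! - 12!/5! + 12!/6! - 12!/7! + 12!/8! - 12!/9! + 12!/10! - 12!/11! + 12!/12!
= 479001600 - 479001600 + 239500800 - 79833600 + 19958400 - 3991680 + 665280 - 95040 + 11880 - 1320 + 132 - 12 + 1
= 176214841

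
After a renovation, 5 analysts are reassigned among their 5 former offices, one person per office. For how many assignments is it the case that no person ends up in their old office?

44

!5 = 5! · Σ_{k=0}^{5} (-1)^k/k!
= 5! - 5!/1! + 5!/2! - 5!/3! + 5!/4! - 5!/5!
= 120 - 120 + 60 - 20 + 5 - 1
= 44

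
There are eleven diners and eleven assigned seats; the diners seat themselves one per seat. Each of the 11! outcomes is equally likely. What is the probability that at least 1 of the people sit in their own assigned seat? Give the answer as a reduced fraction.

2523223/3991680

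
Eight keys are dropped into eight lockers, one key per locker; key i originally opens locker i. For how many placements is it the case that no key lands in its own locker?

Recurrence: !8 = 8·!7 + (-1)^8.
!8 = 8·1854 + 1 = 14833

14833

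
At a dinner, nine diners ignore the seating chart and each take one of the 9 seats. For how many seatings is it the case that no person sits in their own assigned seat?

133496

Recurrence: !9 = 8·(!8 + !7).
!9 = 8·(14833 + 1854) = 8·16687 = 133496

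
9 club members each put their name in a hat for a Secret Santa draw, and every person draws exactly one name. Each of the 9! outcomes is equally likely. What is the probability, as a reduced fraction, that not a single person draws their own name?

16687/45360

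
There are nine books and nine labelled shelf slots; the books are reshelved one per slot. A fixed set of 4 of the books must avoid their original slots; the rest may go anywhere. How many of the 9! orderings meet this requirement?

229080

Let A_j be the event that the j-th constrained one is fixed. By inclusion-exclusion over the 4 events:
Σ_{j=0}^{4} (-1)^j C(4,j)(9-j)!
= C(4,0)·9! - C(4,1)·8! + C(4,2)·7! - C(4,3)·6! + C(4,4)·5!
= 362880 - 161280 + 30240 - 2880 + 120
= 229080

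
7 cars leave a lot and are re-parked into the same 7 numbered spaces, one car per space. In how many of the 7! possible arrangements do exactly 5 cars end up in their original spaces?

21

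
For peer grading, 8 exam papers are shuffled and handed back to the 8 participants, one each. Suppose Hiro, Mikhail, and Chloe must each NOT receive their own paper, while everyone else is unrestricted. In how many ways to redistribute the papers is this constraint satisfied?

Inclusion-exclusion on the 3 forbidden self-matches:
Σ_{j=0}^{3} (-1)^j C(3,j)(8-j)!
= C(3,0)·8! - C(3,1)·7! + C(3,2)·6! - C(3,3)·5!
= 40320 - 15120 + 2160 - 120
= 27240

27240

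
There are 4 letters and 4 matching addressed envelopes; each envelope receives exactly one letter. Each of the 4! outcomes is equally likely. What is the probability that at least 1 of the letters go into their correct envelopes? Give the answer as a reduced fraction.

5/8

Favorable outcomes: Σ_{i≥1} C(4,i)·!(4-i) = 4·2 + 6·1 + 4·0 + 1·1 = 15.
Total outcomes: 4! = 24.
Probability = 15/24 = 5/8.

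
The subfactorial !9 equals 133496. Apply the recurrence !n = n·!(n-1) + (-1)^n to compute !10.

!10 = 10·133496 + 1 = 1334961.

1334961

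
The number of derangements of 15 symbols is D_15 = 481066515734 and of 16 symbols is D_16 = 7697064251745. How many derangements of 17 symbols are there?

D_17 = (17-1)·(D_16 + D_15) = 16·(7697064251745 + 481066515734) = 16·8178130767479 = 130850092279664.

130850092279664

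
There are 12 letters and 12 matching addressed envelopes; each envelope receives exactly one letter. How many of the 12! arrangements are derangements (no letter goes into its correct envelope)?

By inclusion-exclusion, !12 = Σ (-1)^k · 12!/k! for k=0..12
= 12! - 12!/1! + 12!/2! - 12!/3! + 12!/4! - 12!/5! + 12!/6! - 12!/7! + 12!/8! - 12!/9! + 12!/10! - 12!/11! + 12!/12!
= 479001600 - 479001600 + 239500800 - 79833600 + 19958400 - 3991680 + 665280 - 95040 + 11880 - 1320 + 132 - 12 + 1
= 176214841

176214841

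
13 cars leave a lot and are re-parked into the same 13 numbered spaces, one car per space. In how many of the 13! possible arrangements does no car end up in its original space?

!13 is the nearest integer to 13!/e.
13! = 6227020800, and 6227020800/e ≈ 2290792932.07, so !13 = 2290792932.

2290792932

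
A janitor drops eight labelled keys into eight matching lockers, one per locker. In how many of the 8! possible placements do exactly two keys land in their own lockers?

7420

Pick the 2 fixed positions: C(8,2) = 28 ways.
The other 6 form a derangement: !6 = 265.
Total: 28 × 265 = 7420.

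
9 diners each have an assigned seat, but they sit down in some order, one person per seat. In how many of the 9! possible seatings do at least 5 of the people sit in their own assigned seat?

1339

# with exactly i fixed is C(9,i)·!(9-i); sum over i=5..9:
  i=5: C(9,5)·!4 = 126·9 = 1134
  i=6: C(9,6)·!3 = 84·2 = 168
  i=7: C(9,7)·!2 = 36·1 = 36
  i=8: C(9,8)·!1 = 9·0 = 0
  i=9: C(9,9)·!0 = 1·1 = 1
Total = 1339.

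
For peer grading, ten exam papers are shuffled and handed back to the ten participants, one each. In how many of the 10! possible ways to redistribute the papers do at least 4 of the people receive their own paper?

# with exactly i fixed is C(10,i)·!(10-i); sum over i=4..10:
  i=4: C(10,4)·!6 = 210·265 = 55650
  i=5: C(10,5)·!5 = 252·44 = 11088
  i=6: C(10,6)·!4 = 210·9 = 1890
  i=7: C(10,7)·!3 = 120·2 = 240
  i=8: C(10,8)·!2 = 45·1 = 45
  i=9: C(10,9)·!1 = 10·0 = 0
  i=10: C(10,10)·!0 = 1·1 = 1
Total = 68914.

68914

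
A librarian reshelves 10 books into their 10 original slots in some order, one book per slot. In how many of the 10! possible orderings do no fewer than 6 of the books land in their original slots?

# with exactly i fixed is C(10,i)·!(10-i); sum over i=6..10:
  i=6: C(10,6)·!4 = 210·9 = 1890
  i=7: C(10,7)·!3 = 120·2 = 240
  i=8: C(10,8)·!2 = 45·1 = 45
  i=9: C(10,9)·!1 = 10·0 = 0
  i=10: C(10,10)·!0 = 1·1 = 1
Total = 2176.

2176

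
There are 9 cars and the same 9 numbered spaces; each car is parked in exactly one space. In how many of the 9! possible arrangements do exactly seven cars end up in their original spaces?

36

Pick the 7 fixed positions: C(9,7) = 36 ways.
The remaining 2 must be deranged: !2 = 1.
Total: 36 × 1 = 36.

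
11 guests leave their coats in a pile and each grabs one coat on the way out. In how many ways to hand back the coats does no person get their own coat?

!11 is the nearest integer to 11!/e.
11! = 39916800, and 39916800/e ≈ 14684570.08, so !11 = 14684570.

14684570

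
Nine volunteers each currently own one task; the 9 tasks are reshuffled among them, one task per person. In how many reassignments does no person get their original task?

The number of derangements of 9 is !9 = Σ_{k=0}^{9} (-1)^k·9!/k!
= 9! - 9!/1! + 9!/2! - 9!/3! + 9!/4! - 9!/5! + 9!/6! - 9!/7! + 9!/8! - 9!/9!
= 362880 - 362880 + 181440 - 60480 + 15120 - 3024 + 504 - 72 + 9 - 1
= 133496

133496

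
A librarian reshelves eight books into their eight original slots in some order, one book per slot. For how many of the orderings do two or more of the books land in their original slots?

# with exactly i fixed is C(8,i)·!(8-i); sum over i=2..8:
  i=2: C(8,2)·!6 = 28·265 = 7420
  i=3: C(8,3)·!5 = 56·44 = 2464
  i=4: C(8,4)·!4 = 70·9 = 630
  i=5: C(8,5)·!3 = 56·2 = 112
  i=6: C(8,6)·!2 = 28·1 = 28
  i=7: C(8,7)·!1 = 8·0 = 0
  i=8: C(8,8)·!0 = 1·1 = 1
Total = 10655.

10655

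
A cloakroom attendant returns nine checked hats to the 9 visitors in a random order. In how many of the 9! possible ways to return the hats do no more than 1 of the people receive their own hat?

266993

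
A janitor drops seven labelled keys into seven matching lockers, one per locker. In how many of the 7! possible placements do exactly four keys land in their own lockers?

70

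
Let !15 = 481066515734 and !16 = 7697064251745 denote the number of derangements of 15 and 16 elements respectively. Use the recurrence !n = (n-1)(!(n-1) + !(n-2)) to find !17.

130850092279664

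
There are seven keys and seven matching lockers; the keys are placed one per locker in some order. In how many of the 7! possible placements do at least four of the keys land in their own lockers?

Sum C(7,i)·!(7-i) for i = 4..7:
  i=4: C(7,4)·!3 = 35·2 = 70
  i=5: C(7,5)·!2 = 21·1 = 21
  i=6: C(7,6)·!1 = 7·0 = 0
  i=7: C(7,7)·!0 = 1·1 = 1
Total = 92.

92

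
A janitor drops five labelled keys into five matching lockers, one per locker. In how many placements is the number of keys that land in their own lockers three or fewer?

119

Sum C(5,i)·!(5-i) for i = 0..3:
  i=0: C(5,0)·!5 = 1·44 = 44
  i=1: C(5,1)·!4 = 5·9 = 45
  i=2: C(5,2)·!3 = 10·2 = 20
  i=3: C(5,3)·!2 = 10·1 = 10
Total = 119.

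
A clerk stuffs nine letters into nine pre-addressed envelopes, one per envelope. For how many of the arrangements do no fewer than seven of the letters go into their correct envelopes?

Sum C(9,i)·!(9-i) for i = 7..9:
  i=7: C(9,7)·!2 = 36·1 = 36
  i=8: C(9,8)·!1 = 9·0 = 0
  i=9: C(9,9)·!0 = 1·1 = 1
Total = 37.

37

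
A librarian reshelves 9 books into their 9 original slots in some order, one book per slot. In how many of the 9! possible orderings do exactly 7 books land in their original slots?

Choose which 7 of the 9 are fixed: C(9,7) = 36.
The other 2 form a derangement: !2 = 1.
Total: 36 × 1 = 36.

36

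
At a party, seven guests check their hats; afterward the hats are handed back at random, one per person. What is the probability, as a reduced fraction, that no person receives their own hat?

103/280

Favorable outcomes: !7 = 1854.
Total outcomes: 7! = 5040.
Probability = 1854/5040 = 103/280.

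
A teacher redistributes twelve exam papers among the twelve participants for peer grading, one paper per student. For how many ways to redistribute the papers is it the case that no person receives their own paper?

!12 is the nearest integer to 12!/e.
12! = 479001600, and 479001600/e ≈ 176214840.93, so !12 = 176214841.

176214841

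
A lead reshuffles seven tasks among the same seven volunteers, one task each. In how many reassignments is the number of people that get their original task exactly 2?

Pick the 2 fixed positions: C(7,2) = 21 ways.
The other 5 form a derangement: !5 = 44.
Total: 21 × 44 = 924.

924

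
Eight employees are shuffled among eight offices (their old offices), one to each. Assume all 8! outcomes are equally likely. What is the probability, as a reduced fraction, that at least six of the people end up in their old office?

29/40320

Favorable outcomes: Σ_{i≥6} C(8,i)·!(8-i) = 28·1 + 8·0 + 1·1 = 29.
Total outcomes: 8! = 40320.
Probability = 29/40320 = 29/40320.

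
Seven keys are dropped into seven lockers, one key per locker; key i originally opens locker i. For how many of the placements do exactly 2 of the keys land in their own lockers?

924

Choose which 2 of the 7 are fixed: C(7,2) = 21.
The other 5 form a derangement: !5 = 44.
Total: 21 × 44 = 924.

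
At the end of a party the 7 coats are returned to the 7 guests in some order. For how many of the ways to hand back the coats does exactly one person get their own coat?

Choose which one of the 7 is fixed: C(7,1) = 7.
The other 6 form a derangement: !6 = 265.
Total: 7 × 265 = 1855.

1855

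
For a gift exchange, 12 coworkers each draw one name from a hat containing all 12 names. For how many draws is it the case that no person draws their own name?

176214841

Use !n = (n-1)(!(n-1) + !(n-2)).
!12 = 11·(14684570 + 1334961) = 11·16019531 = 176214841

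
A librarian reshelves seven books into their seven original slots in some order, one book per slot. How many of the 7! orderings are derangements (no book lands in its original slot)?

1854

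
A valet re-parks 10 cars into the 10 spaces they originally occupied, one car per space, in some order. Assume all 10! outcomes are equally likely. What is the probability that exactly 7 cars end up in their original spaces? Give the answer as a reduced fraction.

1/15120

Favorable outcomes: C(10,7)·!3 = 120·2 = 240.
Total outcomes: 10! = 3628800.
Probability = 240/3628800 = 1/15120.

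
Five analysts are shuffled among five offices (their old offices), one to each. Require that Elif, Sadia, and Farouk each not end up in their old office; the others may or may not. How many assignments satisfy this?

64

Let A_j be the event that the j-th constrained one is fixed. By inclusion-exclusion over the 3 events:
Σ_{j=0}^{3} (-1)^j C(3,j)(5-j)!
= C(3,0)·5! - C(3,1)·4! + C(3,2)·3! - C(3,3)·2!
= 120 - 72 + 18 - 2
= 64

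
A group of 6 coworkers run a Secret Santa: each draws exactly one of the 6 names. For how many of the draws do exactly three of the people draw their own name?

Pick the 3 fixed positions: C(6,3) = 20 ways.
The other 3 form a derangement: !3 = 2.
Total: 20 × 2 = 40.

40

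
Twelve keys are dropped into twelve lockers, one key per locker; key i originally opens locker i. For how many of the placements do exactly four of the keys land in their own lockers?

Pick the 4 fixed positions: C(12,4) = 495 ways.
The other 8 form a derangement: !8 = 14833.
Total: 495 × 14833 = 7342335.

7342335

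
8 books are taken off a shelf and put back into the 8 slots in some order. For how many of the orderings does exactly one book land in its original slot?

Choose which one of the 8 is fixed: C(8,1) = 8.
The other 7 form a derangement: !7 = 1854.
Total: 8 × 1854 = 14832.

14832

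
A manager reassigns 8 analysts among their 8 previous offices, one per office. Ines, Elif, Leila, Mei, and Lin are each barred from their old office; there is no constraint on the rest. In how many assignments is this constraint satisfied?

21234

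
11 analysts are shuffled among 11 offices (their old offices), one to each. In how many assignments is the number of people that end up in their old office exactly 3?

2447445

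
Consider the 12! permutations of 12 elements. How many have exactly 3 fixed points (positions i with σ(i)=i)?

Choose which 3 of the 12 are fixed: C(12,3) = 220.
The other 9 form a derangement: !9 = 133496.
Total: 220 × 133496 = 29369120.

29369120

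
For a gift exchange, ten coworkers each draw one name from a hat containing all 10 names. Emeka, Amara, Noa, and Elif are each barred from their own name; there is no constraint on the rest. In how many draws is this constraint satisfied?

2399760

Let A_j be the event that the j-th constrained one is fixed. By inclusion-exclusion over the 4 events:
Σ_{j=0}^{4} (-1)^j C(4,j)(10-j)!
= C(4,0)·10! - C(4,1)·9! + C(4,2)·8! - C(4,3)·7! + C(4,4)·6!
= 3628800 - 1451520 + 241920 - 20160 + 720
= 2399760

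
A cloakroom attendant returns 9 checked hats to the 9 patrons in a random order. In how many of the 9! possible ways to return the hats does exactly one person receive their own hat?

Choose which one of the 9 is fixed: C(9,1) = 9.
The other 8 form a derangement: !8 = 14833.
Total: 9 × 14833 = 133497.

133497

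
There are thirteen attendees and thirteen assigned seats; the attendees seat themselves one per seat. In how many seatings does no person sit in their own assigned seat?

2290792932

By inclusion-exclusion, !13 = Σ (-1)^k · 13!/k! for k=0..13
= 13! - 13!/1! + 13!/2! - 13!/3! + 13!/4! - 13!/5! + 13!/6! - 13!/7! + 13!/8! - 13!/9! + 13!/10! - 13!/11! + 13!/12! - 13!/13!
= 6227020800 - 6227020800 + 3113510400 - 1037836800 + 259459200 - 51891840 + 8648640 - 1235520 + 154440 - 17160 + 1716 - 156 + 13 - 1
= 2290792932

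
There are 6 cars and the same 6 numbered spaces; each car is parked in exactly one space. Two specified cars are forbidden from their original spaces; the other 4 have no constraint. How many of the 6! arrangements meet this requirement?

504

Let A_j be the event that the j-th constrained one is fixed. By inclusion-exclusion over the 2 events:
Σ_{j=0}^{2} (-1)^j C(2,j)(6-j)!
= C(2,0)·6! - C(2,1)·5! + C(2,2)·4!
= 720 - 240 + 24
= 504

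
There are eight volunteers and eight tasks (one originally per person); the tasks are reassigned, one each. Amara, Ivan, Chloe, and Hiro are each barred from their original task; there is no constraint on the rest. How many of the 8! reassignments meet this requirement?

24024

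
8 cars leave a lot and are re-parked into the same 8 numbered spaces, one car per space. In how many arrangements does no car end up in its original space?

14833

!8 is the nearest integer to 8!/e.
8! = 40320, and 40320/e ≈ 14832.90, so !8 = 14833.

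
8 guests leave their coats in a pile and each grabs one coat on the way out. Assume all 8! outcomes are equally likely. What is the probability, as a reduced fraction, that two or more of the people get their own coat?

2131/8064

Favorable outcomes: Σ_{i≥2} C(8,i)·!(8-i) = 28·265 + 56·44 + 70·9 + 56·2 + 28·1 + 8·0 + 1·1 = 10655.
Total outcomes: 8! = 40320.
Probability = 10655/40320 = 2131/8064.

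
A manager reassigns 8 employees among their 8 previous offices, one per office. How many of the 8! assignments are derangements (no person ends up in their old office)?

14833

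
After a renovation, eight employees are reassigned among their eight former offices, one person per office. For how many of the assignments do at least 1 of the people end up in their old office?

25487

# with exactly i fixed is C(8,i)·!(8-i); sum over i=1..8:
  i=1: C(8,1)·!7 = 8·1854 = 14832
  i=2: C(8,2)·!6 = 28·265 = 7420
  i=3: C(8,3)·!5 = 56·44 = 2464
  i=4: C(8,4)·!4 = 70·9 = 630
  i=5: C(8,5)·!3 = 56·2 = 112
  i=6: C(8,6)·!2 = 28·1 = 28
  i=7: C(8,7)·!1 = 8·0 = 0
  i=8: C(8,8)·!0 = 1·1 = 1
Total = 25487.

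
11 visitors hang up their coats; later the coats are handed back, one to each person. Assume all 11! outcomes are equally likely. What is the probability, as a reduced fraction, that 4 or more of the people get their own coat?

Favorable outcomes: Σ_{i≥4} C(11,i)·!(11-i) = 330·1854 + 462·265 + 462·44 + 330·9 + 165·2 + 55·1 + 11·0 + 1·1 = 757934.
Total outcomes: 11! = 39916800.
Probability = 757934/39916800 = 378967/19958400.

378967/19958400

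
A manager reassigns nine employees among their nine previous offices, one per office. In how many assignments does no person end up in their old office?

The number of derangements of 9 is !9 = Σ_{k=0}^{9} (-1)^k·9!/k!
= 9! - 9!/1! + 9!/2! - 9!/3! + 9!/4! - 9!/5! + 9!/6! - 9!/7! + 9!/8! - 9!/9!
= 362880 - 362880 + 181440 - 60480 + 15120 - 3024 + 504 - 72 + 9 - 1
= 133496

133496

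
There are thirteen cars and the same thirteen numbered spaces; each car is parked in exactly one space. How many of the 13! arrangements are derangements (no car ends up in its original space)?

2290792932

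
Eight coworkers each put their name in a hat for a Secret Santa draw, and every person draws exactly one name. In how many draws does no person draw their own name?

14833

!8 is the nearest integer to 8!/e.
8! = 40320, and 40320/e ≈ 14832.90, so !8 = 14833.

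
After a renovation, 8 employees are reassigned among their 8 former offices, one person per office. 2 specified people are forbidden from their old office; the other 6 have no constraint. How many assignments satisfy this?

Inclusion-exclusion on the 2 forbidden self-matches:
Σ_{j=0}^{2} (-1)^j C(2,j)(8-j)!
= C(2,0)·8! - C(2,1)·7! + C(2,2)·6!
= 40320 - 10080 + 720
= 30960

30960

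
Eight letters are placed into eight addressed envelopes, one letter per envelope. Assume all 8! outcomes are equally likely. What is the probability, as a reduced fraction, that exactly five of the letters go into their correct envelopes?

Favorable outcomes: C(8,5)·!3 = 56·2 = 112.
Total outcomes: 8! = 40320.
Probability = 112/40320 = 1/360.

1/360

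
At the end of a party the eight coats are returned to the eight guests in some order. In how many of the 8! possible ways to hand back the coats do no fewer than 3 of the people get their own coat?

3235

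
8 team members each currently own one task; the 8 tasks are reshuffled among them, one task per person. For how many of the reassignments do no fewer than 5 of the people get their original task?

141

# with exactly i fixed is C(8,i)·!(8-i); sum over i=5..8:
  i=5: C(8,5)·!3 = 56·2 = 112
  i=6: C(8,6)·!2 = 28·1 = 28
  i=7: C(8,7)·!1 = 8·0 = 0
  i=8: C(8,8)·!0 = 1·1 = 1
Total = 141.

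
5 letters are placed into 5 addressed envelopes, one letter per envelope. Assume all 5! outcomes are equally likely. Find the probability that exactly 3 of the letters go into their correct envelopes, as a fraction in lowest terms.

Favorable outcomes: C(5,3)·!2 = 10·1 = 10.
Total outcomes: 5! = 120.
Probability = 10/120 = 1/12.

1/12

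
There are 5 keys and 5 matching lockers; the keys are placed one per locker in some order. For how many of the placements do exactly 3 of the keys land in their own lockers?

10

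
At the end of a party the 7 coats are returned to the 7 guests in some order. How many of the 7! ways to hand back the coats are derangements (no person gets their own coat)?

!7 is the nearest integer to 7!/e.
7! = 5040, and 5040/e ≈ 1854.11, so !7 = 1854.

1854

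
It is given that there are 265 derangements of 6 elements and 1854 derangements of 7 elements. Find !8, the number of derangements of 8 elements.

14833

!8 = (8-1)·(!7 + !6) = 7·(1854 + 265) = 7·2119 = 14833.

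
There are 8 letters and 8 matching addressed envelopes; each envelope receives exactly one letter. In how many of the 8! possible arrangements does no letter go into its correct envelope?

14833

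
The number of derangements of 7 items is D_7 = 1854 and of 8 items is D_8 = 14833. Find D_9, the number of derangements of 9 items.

D_9 = (9-1)·(D_8 + D_7) = 8·(14833 + 1854) = 8·16687 = 133496.

133496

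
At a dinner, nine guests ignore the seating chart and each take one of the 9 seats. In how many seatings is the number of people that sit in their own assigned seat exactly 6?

Choose which 6 of the 9 are fixed: C(9,6) = 84.
The remaining 3 must be deranged: !3 = 2.
Total: 84 × 2 = 168.

168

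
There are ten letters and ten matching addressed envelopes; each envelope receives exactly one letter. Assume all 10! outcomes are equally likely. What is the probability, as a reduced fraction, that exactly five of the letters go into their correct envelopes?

Favorable outcomes: C(10,5)·!5 = 252·44 = 11088.
Total outcomes: 10! = 3628800.
Probability = 11088/3628800 = 11/3600.

11/3600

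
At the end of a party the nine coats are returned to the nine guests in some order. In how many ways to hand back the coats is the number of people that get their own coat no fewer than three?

29143

Sum C(9,i)·!(9-i) for i = 3..9:
  i=3: C(9,3)·!6 = 84·265 = 22260
  i=4: C(9,4)·!5 = 126·44 = 5544
  i=5: C(9,5)·!4 = 126·9 = 1134
  i=6: C(9,6)·!3 = 84·2 = 168
  i=7: C(9,7)·!2 = 36·1 = 36
  i=8: C(9,8)·!1 = 9·0 = 0
  i=9: C(9,9)·!0 = 1·1 = 1
Total = 29143.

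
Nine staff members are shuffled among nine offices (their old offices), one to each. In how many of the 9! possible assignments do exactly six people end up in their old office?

168

Pick the 6 fixed positions: C(9,6) = 84 ways.
The other 3 form a derangement: !3 = 2.
Total: 84 × 2 = 168.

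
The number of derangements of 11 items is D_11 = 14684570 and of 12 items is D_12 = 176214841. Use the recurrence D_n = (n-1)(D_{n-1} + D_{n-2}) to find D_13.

D_13 = (13-1)·(D_12 + D_11) = 12·(176214841 + 14684570) = 12·190899411 = 2290792932.

2290792932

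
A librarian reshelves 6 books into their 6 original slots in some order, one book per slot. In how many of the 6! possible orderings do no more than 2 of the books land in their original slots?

664

Sum C(6,i)·!(6-i) for i = 0..2:
  i=0: C(6,0)·!6 = 1·265 = 265
  i=1: C(6,1)·!5 = 6·44 = 264
  i=2: C(6,2)·!4 = 15·9 = 135
Total = 664.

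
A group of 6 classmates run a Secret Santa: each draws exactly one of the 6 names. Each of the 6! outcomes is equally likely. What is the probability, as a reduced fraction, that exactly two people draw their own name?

Favorable outcomes: C(6,2)·!4 = 15·9 = 135.
Total outcomes: 6! = 720.
Probability = 135/720 = 3/16.

3/16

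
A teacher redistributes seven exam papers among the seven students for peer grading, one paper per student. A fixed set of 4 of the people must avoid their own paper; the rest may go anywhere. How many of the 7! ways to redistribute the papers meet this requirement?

2790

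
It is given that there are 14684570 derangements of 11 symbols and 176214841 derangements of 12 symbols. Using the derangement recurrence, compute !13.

2290792932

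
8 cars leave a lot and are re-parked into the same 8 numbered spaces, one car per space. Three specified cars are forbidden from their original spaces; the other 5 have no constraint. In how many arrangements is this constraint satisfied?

Let A_j be the event that the j-th constrained one is fixed. By inclusion-exclusion over the 3 events:
Σ_{j=0}^{3} (-1)^j C(3,j)(8-j)!
= C(3,0)·8! - C(3,1)·7! + C(3,2)·6! - C(3,3)·5!
= 40320 - 15120 + 2160 - 120
= 27240

27240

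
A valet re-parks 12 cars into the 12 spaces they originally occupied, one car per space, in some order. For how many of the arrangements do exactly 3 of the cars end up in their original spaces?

29369120

Pick the 3 fixed positions: C(12,3) = 220 ways.
The remaining 9 must be deranged: !9 = 133496.
Total: 220 × 133496 = 29369120.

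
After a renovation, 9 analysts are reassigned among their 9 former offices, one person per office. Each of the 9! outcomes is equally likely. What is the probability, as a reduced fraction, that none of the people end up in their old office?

Favorable outcomes: !9 = 133496.
Total outcomes: 9! = 362880.
Probability = 133496/362880 = 16687/45360.

16687/45360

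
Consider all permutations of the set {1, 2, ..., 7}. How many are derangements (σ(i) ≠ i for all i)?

1854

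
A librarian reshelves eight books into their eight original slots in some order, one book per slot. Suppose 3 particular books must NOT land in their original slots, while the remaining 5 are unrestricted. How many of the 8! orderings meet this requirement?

27240

Inclusion-exclusion on the 3 forbidden self-matches:
Σ_{j=0}^{3} (-1)^j C(3,j)(8-j)!
= C(3,0)·8! - C(3,1)·7! + C(3,2)·6! - C(3,3)·5!
= 40320 - 15120 + 2160 - 120
= 27240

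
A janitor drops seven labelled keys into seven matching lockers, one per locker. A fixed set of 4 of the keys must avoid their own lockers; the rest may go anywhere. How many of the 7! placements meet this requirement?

Let A_j be the event that the j-th constrained one is fixed. By inclusion-exclusion over the 4 events:
Σ_{j=0}^{4} (-1)^j C(4,j)(7-j)!
= C(4,0)·7! - C(4,1)·6! + C(4,2)·5! - C(4,3)·4! + C(4,4)·3!
= 5040 - 2880 + 720 - 96 + 6
= 2790

2790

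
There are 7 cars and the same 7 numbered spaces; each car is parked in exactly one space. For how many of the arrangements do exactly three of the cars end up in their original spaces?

315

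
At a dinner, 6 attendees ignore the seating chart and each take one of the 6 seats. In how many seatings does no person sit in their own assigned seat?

265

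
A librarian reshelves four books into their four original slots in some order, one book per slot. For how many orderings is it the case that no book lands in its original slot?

9

By inclusion-exclusion, !4 = Σ (-1)^k · 4!/k! for k=0..4
= 4! - 4!/1! + 4!/2! - 4!/3! + 4!/4!
= 24 - 24 + 12 - 4 + 1
= 9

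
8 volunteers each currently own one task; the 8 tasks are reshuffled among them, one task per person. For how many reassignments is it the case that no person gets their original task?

14833

Use !n = (n-1)(!(n-1) + !(n-2)).
!8 = 7·(1854 + 265) = 7·2119 = 14833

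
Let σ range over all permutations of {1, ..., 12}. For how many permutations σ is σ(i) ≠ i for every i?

176214841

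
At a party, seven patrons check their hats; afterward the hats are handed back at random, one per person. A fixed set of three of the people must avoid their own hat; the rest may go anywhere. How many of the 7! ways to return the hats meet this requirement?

3216

Let A_j be the event that the j-th constrained one is fixed. By inclusion-exclusion over the 3 events:
Σ_{j=0}^{3} (-1)^j C(3,j)(7-j)!
= C(3,0)·7! - C(3,1)·6! + C(3,2)·5! - C(3,3)·4!
= 5040 - 2160 + 360 - 24
= 3216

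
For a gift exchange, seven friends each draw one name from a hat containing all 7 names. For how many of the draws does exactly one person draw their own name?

Pick the single fixed position: C(7,1) = 7 ways.
The remaining 6 must be deranged: !6 = 265.
Total: 7 × 265 = 1855.

1855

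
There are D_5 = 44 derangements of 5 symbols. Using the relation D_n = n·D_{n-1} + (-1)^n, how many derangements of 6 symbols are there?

265

D_6 = 6·44 + 1 = 265.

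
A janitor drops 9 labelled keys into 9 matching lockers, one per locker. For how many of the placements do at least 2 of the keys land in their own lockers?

95887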